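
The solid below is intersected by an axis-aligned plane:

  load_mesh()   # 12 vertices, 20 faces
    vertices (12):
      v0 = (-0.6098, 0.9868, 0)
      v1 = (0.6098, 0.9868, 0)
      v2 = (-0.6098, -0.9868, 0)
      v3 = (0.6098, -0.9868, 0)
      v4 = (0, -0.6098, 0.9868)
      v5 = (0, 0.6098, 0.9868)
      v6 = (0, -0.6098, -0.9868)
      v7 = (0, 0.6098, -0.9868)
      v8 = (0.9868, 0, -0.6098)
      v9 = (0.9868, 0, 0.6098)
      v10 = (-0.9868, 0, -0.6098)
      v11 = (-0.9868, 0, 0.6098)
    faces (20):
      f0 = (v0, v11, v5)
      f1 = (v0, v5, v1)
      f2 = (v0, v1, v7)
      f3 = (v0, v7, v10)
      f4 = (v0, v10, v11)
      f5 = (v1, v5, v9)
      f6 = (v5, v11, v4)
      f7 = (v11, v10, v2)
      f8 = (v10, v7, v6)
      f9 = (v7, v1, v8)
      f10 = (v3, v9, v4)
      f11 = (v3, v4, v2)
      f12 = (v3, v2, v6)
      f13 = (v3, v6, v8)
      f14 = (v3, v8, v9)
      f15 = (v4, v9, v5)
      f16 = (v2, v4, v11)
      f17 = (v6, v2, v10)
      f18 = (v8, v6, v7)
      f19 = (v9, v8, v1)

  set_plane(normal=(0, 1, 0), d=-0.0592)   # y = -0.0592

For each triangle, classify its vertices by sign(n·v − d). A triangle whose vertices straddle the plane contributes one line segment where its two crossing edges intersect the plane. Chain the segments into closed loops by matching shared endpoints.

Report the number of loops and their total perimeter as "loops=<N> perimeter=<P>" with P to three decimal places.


Straddling triangles (10 of 20):
  (v5,v11,v4) [++-] → (-0.891, -0.0592, 0.6464)–(0, -0.0592, 0.9868)  len=0.9538
  (v11,v10,v2) [++-] → (-0.964183, -0.0592, -0.573217)–(-0.964183, -0.0592, 0.573217)  len=1.1464
  (v10,v7,v6) [++-] → (0, -0.0592, -0.9868)–(-0.891, -0.0592, -0.6464)  len=0.9538
  (v3,v9,v4) [-+-] → (0.964183, -0.0592, 0.573217)–(0.891, -0.0592, 0.6464)  len=0.1035
  (v3,v6,v8) [--+] → (0.891, -0.0592, -0.6464)–(0.964183, -0.0592, -0.573217)  len=0.1035
  (v3,v8,v9) [-++] → (0.964183, -0.0592, -0.573217)–(0.964183, -0.0592, 0.573217)  len=1.1464
  (v4,v9,v5) [-++] → (0.891, -0.0592, 0.6464)–(0, -0.0592, 0.9868)  len=0.9538
  (v2,v4,v11) [--+] → (-0.891, -0.0592, 0.6464)–(-0.964183, -0.0592, 0.573217)  len=0.1035
  (v6,v2,v10) [--+] → (-0.964183, -0.0592, -0.573217)–(-0.891, -0.0592, -0.6464)  len=0.1035
  (v8,v6,v7) [+-+] → (0.891, -0.0592, -0.6464)–(0, -0.0592, -0.9868)  len=0.9538

Chained into 1 loop(s):
  loop 1: 10 segments, perimeter = 6.5221
Total perimeter = 6.522

loops=1 perimeter=6.522


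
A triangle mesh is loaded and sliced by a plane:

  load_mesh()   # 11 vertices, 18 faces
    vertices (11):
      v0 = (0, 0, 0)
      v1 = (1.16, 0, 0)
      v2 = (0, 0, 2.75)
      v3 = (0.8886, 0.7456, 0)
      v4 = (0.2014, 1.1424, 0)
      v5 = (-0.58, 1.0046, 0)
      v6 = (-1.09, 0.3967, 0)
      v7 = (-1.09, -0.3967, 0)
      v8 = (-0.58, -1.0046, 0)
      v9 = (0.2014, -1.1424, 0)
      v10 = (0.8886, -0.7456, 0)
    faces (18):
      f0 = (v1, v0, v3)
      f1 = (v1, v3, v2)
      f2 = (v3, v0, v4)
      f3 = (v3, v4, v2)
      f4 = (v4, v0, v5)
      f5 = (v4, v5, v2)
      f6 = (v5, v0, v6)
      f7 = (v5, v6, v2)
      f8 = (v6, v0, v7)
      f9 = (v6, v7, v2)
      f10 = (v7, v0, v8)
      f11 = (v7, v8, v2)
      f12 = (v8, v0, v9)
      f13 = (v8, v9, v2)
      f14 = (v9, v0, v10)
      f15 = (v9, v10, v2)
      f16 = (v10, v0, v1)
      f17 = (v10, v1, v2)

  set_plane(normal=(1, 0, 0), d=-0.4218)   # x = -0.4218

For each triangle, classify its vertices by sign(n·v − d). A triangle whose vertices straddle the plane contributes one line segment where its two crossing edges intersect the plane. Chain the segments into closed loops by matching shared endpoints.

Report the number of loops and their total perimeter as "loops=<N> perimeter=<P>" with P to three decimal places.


Straddling triangles (10 of 18):
  (v4,v0,v5) [++-] → (-0.4218, 0.730587, 0)–(-0.4218, 1.0325, 0)  len=0.3019
  (v4,v5,v2) [+-+] → (-0.4218, 1.0325, 0)–(-0.4218, 0.730587, 0.750086)  len=0.8086
  (v5,v0,v6) [-+-] → (-0.4218, 0.730587, 0)–(-0.4218, 0.153512, 0)  len=0.5771
  (v5,v6,v2) [--+] → (-0.4218, 0.153512, 1.68583)–(-0.4218, 0.730587, 0.750086)  len=1.0994
  (v6,v0,v7) [-+-] → (-0.4218, 0.153512, 0)–(-0.4218, -0.153512, 0)  len=0.3070
  (v6,v7,v2) [--+] → (-0.4218, -0.153512, 1.68583)–(-0.4218, 0.153512, 1.68583)  len=0.3070
  (v7,v0,v8) [-+-] → (-0.4218, -0.153512, 0)–(-0.4218, -0.730587, 0)  len=0.5771
  (v7,v8,v2) [--+] → (-0.4218, -0.730587, 0.750086)–(-0.4218, -0.153512, 1.68583)  len=1.0994
  (v8,v0,v9) [-++] → (-0.4218, -0.730587, 0)–(-0.4218, -1.0325, 0)  len=0.3019
  (v8,v9,v2) [-++] → (-0.4218, -1.0325, 0)–(-0.4218, -0.730587, 0.750086)  len=0.8086

Chained into 1 loop(s):
  loop 1: 10 segments, perimeter = 6.1879
Total perimeter = 6.188

loops=1 perimeter=6.188


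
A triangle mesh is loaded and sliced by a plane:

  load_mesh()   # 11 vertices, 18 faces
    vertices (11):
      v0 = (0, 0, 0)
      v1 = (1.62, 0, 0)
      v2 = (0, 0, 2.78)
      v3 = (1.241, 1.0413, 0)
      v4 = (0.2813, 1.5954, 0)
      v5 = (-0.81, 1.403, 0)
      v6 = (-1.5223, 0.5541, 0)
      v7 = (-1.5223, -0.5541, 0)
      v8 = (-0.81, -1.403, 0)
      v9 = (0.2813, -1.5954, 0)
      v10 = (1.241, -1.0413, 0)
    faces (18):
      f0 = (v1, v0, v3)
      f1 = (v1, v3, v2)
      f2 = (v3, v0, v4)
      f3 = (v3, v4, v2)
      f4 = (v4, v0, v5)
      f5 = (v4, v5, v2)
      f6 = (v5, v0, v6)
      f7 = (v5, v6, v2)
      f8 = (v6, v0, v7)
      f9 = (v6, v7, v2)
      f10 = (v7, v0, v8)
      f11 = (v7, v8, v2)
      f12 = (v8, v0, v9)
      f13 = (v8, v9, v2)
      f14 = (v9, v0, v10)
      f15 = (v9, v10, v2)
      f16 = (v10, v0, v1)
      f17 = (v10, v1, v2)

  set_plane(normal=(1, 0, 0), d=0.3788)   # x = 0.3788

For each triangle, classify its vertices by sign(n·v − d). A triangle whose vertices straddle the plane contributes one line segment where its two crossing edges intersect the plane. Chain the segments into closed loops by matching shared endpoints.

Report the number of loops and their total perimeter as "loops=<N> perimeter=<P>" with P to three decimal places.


loops=1 perimeter=8.398

Straddling triangles (8 of 18):
  (v1,v0,v3) [+-+] → (0.3788, 0, 0)–(0.3788, 0.317844, 0)  len=0.3178
  (v1,v3,v2) [++-] → (0.3788, 0.317844, 1.93144)–(0.3788, 0, 2.12996)  len=0.3747
  (v3,v0,v4) [+--] → (0.3788, 0.317844, 0)–(0.3788, 1.53911, 0)  len=1.2213
  (v3,v4,v2) [+--] → (0.3788, 1.53911, 0)–(0.3788, 0.317844, 1.93144)  len=2.2852
  (v9,v0,v10) [--+] → (0.3788, -0.317844, 0)–(0.3788, -1.53911, 0)  len=1.2213
  (v9,v10,v2) [-+-] → (0.3788, -1.53911, 0)–(0.3788, -0.317844, 1.93144)  len=2.2852
  (v10,v0,v1) [+-+] → (0.3788, -0.317844, 0)–(0.3788, 0, 0)  len=0.3178
  (v10,v1,v2) [++-] → (0.3788, 0, 2.12996)–(0.3788, -0.317844, 1.93144)  len=0.3747

Chained into 1 loop(s):
  loop 1: 8 segments, perimeter = 8.3980
Total perimeter = 8.398


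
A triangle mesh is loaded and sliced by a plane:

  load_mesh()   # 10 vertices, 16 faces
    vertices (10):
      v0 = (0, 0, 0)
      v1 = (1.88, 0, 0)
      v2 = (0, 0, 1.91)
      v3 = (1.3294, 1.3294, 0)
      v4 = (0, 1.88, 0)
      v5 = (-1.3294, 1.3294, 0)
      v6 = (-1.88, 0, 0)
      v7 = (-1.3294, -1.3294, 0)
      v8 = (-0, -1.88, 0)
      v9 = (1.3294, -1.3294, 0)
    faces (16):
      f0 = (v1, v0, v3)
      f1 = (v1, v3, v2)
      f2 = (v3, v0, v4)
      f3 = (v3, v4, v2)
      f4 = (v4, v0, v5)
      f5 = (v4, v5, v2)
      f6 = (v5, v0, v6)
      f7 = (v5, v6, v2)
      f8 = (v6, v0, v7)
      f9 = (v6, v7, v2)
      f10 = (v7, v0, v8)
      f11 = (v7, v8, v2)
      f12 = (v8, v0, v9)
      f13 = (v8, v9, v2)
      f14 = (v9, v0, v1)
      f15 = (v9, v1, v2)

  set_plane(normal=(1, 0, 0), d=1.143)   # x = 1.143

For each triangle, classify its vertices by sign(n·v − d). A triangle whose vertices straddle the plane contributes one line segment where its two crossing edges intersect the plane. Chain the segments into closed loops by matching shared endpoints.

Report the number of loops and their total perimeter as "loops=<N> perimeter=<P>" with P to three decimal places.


loops=1 perimeter=6.045

Straddling triangles (8 of 16):
  (v1,v0,v3) [+-+] → (1.143, 0, 0)–(1.143, 1.143, 0)  len=1.1430
  (v1,v3,v2) [++-] → (1.143, 1.143, 0.267808)–(1.143, 0, 0.748761)  len=1.2401
  (v3,v0,v4) [+--] → (1.143, 1.143, 0)–(1.143, 1.4066, 0)  len=0.2636
  (v3,v4,v2) [+--] → (1.143, 1.4066, 0)–(1.143, 1.143, 0.267808)  len=0.3758
  (v8,v0,v9) [--+] → (1.143, -1.143, 0)–(1.143, -1.4066, 0)  len=0.2636
  (v8,v9,v2) [-+-] → (1.143, -1.4066, 0)–(1.143, -1.143, 0.267808)  len=0.3758
  (v9,v0,v1) [+-+] → (1.143, -1.143, 0)–(1.143, 0, 0)  len=1.1430
  (v9,v1,v2) [++-] → (1.143, 0, 0.748761)–(1.143, -1.143, 0.267808)  len=1.2401

Chained into 1 loop(s):
  loop 1: 8 segments, perimeter = 6.0449
Total perimeter = 6.045


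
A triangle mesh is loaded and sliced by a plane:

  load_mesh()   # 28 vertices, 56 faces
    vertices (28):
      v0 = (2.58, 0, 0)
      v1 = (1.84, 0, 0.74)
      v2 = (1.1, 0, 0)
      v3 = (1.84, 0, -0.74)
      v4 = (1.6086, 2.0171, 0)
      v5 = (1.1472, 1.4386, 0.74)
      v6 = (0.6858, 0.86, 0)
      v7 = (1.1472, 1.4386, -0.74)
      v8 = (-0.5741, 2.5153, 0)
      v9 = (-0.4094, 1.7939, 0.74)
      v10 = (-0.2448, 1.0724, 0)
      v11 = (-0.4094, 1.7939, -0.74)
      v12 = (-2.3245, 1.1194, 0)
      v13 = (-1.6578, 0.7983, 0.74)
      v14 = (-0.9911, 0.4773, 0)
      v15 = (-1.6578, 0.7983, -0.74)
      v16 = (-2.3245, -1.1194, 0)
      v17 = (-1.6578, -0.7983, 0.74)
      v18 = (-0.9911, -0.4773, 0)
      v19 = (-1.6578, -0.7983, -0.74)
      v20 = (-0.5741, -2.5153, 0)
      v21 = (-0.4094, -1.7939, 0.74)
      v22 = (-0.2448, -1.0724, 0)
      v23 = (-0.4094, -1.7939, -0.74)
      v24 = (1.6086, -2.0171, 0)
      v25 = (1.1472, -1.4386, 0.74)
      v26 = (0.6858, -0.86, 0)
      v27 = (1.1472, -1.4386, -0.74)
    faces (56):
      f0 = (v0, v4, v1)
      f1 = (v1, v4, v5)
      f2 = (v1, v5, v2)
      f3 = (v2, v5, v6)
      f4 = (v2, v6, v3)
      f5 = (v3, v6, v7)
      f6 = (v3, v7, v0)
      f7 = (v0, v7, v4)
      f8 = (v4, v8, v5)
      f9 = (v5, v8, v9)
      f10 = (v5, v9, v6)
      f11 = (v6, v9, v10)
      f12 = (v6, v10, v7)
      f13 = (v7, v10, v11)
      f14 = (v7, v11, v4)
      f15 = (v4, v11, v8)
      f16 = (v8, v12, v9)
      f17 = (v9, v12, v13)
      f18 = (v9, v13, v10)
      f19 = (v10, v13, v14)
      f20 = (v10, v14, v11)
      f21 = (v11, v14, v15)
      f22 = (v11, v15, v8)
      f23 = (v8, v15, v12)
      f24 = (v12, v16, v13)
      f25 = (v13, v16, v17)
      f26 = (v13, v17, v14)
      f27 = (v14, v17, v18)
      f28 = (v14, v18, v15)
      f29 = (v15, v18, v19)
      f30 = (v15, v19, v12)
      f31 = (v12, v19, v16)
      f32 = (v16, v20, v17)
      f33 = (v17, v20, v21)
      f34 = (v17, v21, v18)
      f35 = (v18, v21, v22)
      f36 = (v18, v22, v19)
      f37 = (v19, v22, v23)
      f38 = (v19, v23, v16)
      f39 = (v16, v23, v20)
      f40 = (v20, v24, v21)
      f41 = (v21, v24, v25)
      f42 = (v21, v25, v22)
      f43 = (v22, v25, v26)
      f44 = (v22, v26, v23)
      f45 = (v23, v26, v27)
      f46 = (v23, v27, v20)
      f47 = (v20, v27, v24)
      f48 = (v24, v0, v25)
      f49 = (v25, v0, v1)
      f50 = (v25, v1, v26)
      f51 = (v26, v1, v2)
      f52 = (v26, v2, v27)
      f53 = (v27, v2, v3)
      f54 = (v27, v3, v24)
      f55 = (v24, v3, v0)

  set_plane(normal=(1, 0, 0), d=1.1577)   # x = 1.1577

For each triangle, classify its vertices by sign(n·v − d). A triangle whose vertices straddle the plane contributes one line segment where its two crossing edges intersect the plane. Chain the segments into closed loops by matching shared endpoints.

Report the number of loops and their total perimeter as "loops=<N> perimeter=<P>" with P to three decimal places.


loops=1 perimeter=10.384

Straddling triangles (18 of 56):
  (v1,v4,v5) [++-] → (1.1577, 1.45176, 0.72316)–(1.1577, 1.4168, 0.74)  len=0.0388
  (v1,v5,v2) [+--] → (1.1577, 1.4168, 0.74)–(1.1577, 0, 0.0577)  len=1.5725
  (v2,v6,v3) [--+] → (1.1577, 0.508385, -0.302552)–(1.1577, 0, -0.0577)  len=0.5643
  (v3,v6,v7) [+--] → (1.1577, 0.508385, -0.302552)–(1.1577, 1.4168, -0.74)  len=1.0083
  (v3,v7,v0) [+-+] → (1.1577, 1.4168, -0.74)–(1.1577, 1.42806, -0.734577)  len=0.0125
  (v0,v7,v4) [+-+] → (1.1577, 1.42806, -0.734577)–(1.1577, 1.45176, -0.72316)  len=0.0263
  (v4,v8,v5) [+--] → (1.1577, 2.12002, 0)–(1.1577, 1.45176, 0.72316)  len=0.9846
  (v7,v11,v4) [--+] → (1.1577, 1.96723, -0.165345)–(1.1577, 1.45176, -0.72316)  len=0.7595
  (v4,v11,v8) [+--] → (1.1577, 1.96723, -0.165345)–(1.1577, 2.12002, 0)  len=0.2251
  (v20,v24,v21) [-+-] → (1.1577, -2.12002, 0)–(1.1577, -1.96723, 0.165345)  len=0.2251
  (v21,v24,v25) [-+-] → (1.1577, -1.96723, 0.165345)–(1.1577, -1.45176, 0.72316)  len=0.7595
  (v20,v27,v24) [--+] → (1.1577, -1.45176, -0.72316)–(1.1577, -2.12002, 0)  len=0.9846
  (v24,v0,v25) [++-] → (1.1577, -1.42806, 0.734577)–(1.1577, -1.45176, 0.72316)  len=0.0263
  (v25,v0,v1) [-++] → (1.1577, -1.42806, 0.734577)–(1.1577, -1.4168, 0.74)  len=0.0125
  (v25,v1,v26) [-+-] → (1.1577, -1.4168, 0.74)–(1.1577, -0.508385, 0.302552)  len=1.0083
  (v26,v1,v2) [-+-] → (1.1577, -0.508385, 0.302552)–(1.1577, 0, 0.0577)  len=0.5643
  (v27,v2,v3) [--+] → (1.1577, 0, -0.0577)–(1.1577, -1.4168, -0.74)  len=1.5725
  (v27,v3,v24) [-++] → (1.1577, -1.4168, -0.74)–(1.1577, -1.45176, -0.72316)  len=0.0388

Chained into 1 loop(s):
  loop 1: 18 segments, perimeter = 10.3839
Total perimeter = 10.384


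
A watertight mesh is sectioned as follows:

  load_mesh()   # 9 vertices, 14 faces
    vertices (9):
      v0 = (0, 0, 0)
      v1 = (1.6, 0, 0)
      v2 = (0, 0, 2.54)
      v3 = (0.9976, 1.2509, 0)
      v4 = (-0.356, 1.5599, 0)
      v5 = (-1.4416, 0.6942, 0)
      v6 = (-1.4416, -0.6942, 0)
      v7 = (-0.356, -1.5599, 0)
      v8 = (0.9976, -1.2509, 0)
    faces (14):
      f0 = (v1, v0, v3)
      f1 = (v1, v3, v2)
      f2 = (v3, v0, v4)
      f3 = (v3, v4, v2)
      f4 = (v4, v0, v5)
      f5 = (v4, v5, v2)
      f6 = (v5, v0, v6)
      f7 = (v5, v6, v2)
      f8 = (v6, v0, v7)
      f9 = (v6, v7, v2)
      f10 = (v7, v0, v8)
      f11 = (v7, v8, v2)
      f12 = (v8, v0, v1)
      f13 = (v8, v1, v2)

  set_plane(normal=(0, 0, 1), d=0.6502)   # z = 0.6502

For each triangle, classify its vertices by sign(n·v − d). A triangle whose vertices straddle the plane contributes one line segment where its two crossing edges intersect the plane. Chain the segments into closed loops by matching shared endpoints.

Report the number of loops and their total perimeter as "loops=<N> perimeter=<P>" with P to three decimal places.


Straddling triangles (7 of 14):
  (v1,v3,v2) [--+] → (0.74223, 0.930689, 0.6502)–(1.19043, 0, 0.6502)  len=1.0330
  (v3,v4,v2) [--+] → (-0.26487, 1.16059, 0.6502)–(0.74223, 0.930689, 0.6502)  len=1.0330
  (v4,v5,v2) [--+] → (-1.07257, 0.516496, 0.6502)–(-0.26487, 1.16059, 0.6502)  len=1.0331
  (v5,v6,v2) [--+] → (-1.07257, -0.516496, 0.6502)–(-1.07257, 0.516496, 0.6502)  len=1.0330
  (v6,v7,v2) [--+] → (-0.26487, -1.16059, 0.6502)–(-1.07257, -0.516496, 0.6502)  len=1.0331
  (v7,v8,v2) [--+] → (0.74223, -0.930689, 0.6502)–(-0.26487, -1.16059, 0.6502)  len=1.0330
  (v8,v1,v2) [--+] → (1.19043, 0, 0.6502)–(0.74223, -0.930689, 0.6502)  len=1.0330

Chained into 1 loop(s):
  loop 1: 7 segments, perimeter = 7.2311
Total perimeter = 7.231

loops=1 perimeter=7.231


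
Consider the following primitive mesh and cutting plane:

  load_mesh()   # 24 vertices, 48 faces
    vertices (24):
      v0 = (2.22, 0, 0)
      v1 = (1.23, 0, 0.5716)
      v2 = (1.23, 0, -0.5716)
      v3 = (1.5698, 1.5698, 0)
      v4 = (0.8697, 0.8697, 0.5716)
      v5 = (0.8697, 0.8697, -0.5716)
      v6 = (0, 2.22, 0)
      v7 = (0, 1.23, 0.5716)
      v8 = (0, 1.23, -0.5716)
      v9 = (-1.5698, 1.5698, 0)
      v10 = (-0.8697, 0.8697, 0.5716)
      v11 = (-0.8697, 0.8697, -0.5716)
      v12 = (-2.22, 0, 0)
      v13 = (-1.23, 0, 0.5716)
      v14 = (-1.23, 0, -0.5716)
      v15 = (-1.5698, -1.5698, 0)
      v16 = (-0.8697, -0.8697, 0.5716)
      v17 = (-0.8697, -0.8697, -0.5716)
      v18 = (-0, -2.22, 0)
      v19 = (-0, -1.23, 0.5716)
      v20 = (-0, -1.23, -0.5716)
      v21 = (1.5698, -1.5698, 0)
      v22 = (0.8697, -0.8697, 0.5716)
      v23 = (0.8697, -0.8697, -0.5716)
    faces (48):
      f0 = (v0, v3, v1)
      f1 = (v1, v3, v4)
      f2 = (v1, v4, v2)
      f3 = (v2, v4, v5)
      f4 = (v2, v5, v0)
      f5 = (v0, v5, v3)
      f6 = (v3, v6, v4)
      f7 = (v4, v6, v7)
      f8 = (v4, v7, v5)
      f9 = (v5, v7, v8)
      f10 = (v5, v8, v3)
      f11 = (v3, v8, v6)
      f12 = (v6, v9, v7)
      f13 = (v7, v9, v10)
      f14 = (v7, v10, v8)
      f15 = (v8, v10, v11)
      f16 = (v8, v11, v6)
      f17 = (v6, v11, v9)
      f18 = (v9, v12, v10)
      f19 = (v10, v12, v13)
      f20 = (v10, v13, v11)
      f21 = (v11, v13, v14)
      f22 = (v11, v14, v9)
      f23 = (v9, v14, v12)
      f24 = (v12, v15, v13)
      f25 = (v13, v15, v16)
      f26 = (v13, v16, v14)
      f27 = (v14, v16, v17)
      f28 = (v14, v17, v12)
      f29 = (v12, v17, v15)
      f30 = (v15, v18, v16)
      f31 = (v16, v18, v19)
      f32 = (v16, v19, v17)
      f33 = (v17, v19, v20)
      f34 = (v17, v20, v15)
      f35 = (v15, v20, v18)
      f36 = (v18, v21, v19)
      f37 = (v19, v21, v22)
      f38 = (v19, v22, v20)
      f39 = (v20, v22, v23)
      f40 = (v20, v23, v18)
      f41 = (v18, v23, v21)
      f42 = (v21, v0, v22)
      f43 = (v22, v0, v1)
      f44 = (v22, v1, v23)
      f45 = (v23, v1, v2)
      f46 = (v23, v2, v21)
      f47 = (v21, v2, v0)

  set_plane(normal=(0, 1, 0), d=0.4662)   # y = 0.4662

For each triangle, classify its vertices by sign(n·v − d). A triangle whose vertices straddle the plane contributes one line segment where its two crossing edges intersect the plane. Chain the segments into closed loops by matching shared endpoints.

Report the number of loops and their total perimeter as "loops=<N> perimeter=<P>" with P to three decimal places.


Straddling triangles (12 of 48):
  (v0,v3,v1) [-+-] → (2.0269, 0.4662, 0)–(1.33091, 0.4662, 0.401846)  len=0.8037
  (v1,v3,v4) [-++] → (1.33091, 0.4662, 0.401846)–(1.03686, 0.4662, 0.5716)  len=0.3395
  (v1,v4,v2) [-+-] → (1.03686, 0.4662, 0.5716)–(1.03686, 0.4662, 0.0412088)  len=0.5304
  (v2,v4,v5) [-++] → (1.03686, 0.4662, 0.0412088)–(1.03686, 0.4662, -0.5716)  len=0.6128
  (v2,v5,v0) [-+-] → (1.03686, 0.4662, -0.5716)–(1.49618, 0.4662, -0.306404)  len=0.5304
  (v0,v5,v3) [-++] → (1.49618, 0.4662, -0.306404)–(2.0269, 0.4662, 0)  len=0.6128
  (v9,v12,v10) [+-+] → (-2.0269, 0.4662, 0)–(-1.49618, 0.4662, 0.306404)  len=0.6128
  (v10,v12,v13) [+--] → (-1.49618, 0.4662, 0.306404)–(-1.03686, 0.4662, 0.5716)  len=0.5304
  (v10,v13,v11) [+-+] → (-1.03686, 0.4662, 0.5716)–(-1.03686, 0.4662, -0.0412088)  len=0.6128
  (v11,v13,v14) [+--] → (-1.03686, 0.4662, -0.0412088)–(-1.03686, 0.4662, -0.5716)  len=0.5304
  (v11,v14,v9) [+-+] → (-1.03686, 0.4662, -0.5716)–(-1.33091, 0.4662, -0.401846)  len=0.3395
  (v9,v14,v12) [+--] → (-1.33091, 0.4662, -0.401846)–(-2.0269, 0.4662, 0)  len=0.8037

Chained into 2 loop(s):
  loop 1: 6 segments, perimeter = 3.4296
  loop 2: 6 segments, perimeter = 3.4296
Total perimeter = 6.859

loops=2 perimeter=6.859


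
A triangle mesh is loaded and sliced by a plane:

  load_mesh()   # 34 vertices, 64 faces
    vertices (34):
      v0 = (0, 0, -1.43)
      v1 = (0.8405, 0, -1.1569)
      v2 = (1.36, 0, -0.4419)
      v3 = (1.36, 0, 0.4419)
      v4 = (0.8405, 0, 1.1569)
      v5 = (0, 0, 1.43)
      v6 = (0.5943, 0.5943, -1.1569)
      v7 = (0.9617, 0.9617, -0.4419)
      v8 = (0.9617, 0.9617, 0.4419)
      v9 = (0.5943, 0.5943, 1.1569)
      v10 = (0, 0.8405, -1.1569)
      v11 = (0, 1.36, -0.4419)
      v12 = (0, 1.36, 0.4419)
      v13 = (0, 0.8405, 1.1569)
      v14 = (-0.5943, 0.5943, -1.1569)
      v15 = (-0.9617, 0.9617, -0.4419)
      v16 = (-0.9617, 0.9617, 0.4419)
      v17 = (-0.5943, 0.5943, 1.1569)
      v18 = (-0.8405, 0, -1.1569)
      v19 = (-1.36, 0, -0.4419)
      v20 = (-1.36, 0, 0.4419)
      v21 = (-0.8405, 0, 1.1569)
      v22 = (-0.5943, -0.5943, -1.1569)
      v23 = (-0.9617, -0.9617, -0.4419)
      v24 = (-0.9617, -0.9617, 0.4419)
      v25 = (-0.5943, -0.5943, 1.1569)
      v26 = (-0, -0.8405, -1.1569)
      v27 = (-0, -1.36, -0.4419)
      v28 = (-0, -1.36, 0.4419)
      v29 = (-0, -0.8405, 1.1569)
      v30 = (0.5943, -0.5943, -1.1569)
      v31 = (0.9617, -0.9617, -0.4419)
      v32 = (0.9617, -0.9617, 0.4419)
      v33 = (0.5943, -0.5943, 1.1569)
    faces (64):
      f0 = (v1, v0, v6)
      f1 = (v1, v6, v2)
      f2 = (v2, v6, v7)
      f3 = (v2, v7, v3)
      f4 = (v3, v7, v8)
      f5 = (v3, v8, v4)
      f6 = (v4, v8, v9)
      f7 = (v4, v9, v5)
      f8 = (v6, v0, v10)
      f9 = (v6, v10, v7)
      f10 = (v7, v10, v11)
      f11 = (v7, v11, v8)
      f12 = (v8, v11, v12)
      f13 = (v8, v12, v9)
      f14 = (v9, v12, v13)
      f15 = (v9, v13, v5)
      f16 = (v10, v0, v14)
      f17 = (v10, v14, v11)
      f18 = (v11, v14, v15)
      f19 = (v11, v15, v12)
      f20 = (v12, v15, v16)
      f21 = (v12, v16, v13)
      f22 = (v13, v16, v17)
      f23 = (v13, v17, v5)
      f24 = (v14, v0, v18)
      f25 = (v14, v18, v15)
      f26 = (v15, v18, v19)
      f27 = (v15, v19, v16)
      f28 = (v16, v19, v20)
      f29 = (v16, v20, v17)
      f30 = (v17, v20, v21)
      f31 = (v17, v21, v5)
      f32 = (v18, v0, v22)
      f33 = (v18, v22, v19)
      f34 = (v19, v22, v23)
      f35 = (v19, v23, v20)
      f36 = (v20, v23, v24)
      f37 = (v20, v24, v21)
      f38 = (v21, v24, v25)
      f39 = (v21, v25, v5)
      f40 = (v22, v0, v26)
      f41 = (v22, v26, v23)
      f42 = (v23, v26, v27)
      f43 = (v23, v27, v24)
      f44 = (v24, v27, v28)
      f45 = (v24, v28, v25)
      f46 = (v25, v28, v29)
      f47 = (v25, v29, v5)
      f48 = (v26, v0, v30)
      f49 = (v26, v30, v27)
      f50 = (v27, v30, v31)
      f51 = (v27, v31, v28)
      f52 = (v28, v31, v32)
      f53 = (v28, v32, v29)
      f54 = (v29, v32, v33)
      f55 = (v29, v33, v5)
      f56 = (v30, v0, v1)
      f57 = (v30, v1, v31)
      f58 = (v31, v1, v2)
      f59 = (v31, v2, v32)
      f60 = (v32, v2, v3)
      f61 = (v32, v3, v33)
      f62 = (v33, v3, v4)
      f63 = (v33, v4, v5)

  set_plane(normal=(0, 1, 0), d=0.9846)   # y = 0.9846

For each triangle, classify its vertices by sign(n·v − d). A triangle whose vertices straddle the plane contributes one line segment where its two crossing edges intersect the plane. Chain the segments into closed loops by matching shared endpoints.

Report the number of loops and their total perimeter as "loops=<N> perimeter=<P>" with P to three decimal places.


loops=1 perimeter=5.941

Straddling triangles (10 of 64):
  (v7,v10,v11) [--+] → (0, 0.9846, -0.958572)–(0.906408, 0.9846, -0.4419)  len=1.0433
  (v7,v11,v8) [-+-] → (0.906408, 0.9846, -0.4419)–(0.906408, 0.9846, 0.391086)  len=0.8330
  (v8,v11,v12) [-++] → (0.906408, 0.9846, 0.391086)–(0.906408, 0.9846, 0.4419)  len=0.0508
  (v8,v12,v9) [-+-] → (0.906408, 0.9846, 0.4419)–(0.291368, 0.9846, 0.792443)  len=0.7079
  (v9,v12,v13) [-+-] → (0.291368, 0.9846, 0.792443)–(0, 0.9846, 0.958572)  len=0.3354
  (v10,v14,v11) [--+] → (-0.291368, 0.9846, -0.792443)–(0, 0.9846, -0.958572)  len=0.3354
  (v11,v14,v15) [+--] → (-0.291368, 0.9846, -0.792443)–(-0.906408, 0.9846, -0.4419)  len=0.7079
  (v11,v15,v12) [+-+] → (-0.906408, 0.9846, -0.4419)–(-0.906408, 0.9846, -0.391086)  len=0.0508
  (v12,v15,v16) [+--] → (-0.906408, 0.9846, -0.391086)–(-0.906408, 0.9846, 0.4419)  len=0.8330
  (v12,v16,v13) [+--] → (-0.906408, 0.9846, 0.4419)–(0, 0.9846, 0.958572)  len=1.0433

Chained into 1 loop(s):
  loop 1: 10 segments, perimeter = 5.9409
Total perimeter = 5.941


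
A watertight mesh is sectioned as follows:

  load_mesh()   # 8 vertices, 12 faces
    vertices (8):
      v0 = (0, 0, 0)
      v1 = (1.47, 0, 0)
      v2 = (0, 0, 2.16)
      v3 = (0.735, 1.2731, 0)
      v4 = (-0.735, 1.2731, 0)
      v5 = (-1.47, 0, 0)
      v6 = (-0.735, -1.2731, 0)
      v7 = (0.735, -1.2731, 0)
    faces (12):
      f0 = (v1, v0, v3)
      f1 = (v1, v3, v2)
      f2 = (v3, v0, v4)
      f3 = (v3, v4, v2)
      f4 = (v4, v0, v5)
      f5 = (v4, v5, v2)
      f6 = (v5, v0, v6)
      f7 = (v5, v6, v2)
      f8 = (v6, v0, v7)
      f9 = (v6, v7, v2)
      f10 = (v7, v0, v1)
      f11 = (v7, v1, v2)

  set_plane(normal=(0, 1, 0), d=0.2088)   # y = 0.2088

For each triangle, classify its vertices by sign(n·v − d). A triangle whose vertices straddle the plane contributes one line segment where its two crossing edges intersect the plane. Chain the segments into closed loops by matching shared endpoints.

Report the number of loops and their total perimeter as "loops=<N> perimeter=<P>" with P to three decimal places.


Straddling triangles (6 of 12):
  (v1,v0,v3) [--+] → (0.120547, 0.2088, 0)–(1.34945, 0.2088, 0)  len=1.2289
  (v1,v3,v2) [-+-] → (1.34945, 0.2088, 0)–(0.120547, 0.2088, 1.80574)  len=2.1842
  (v3,v0,v4) [+-+] → (0.120547, 0.2088, 0)–(-0.120547, 0.2088, 0)  len=0.2411
  (v3,v4,v2) [++-] → (-0.120547, 0.2088, 1.80574)–(0.120547, 0.2088, 1.80574)  len=0.2411
  (v4,v0,v5) [+--] → (-0.120547, 0.2088, 0)–(-1.34945, 0.2088, 0)  len=1.2289
  (v4,v5,v2) [+--] → (-1.34945, 0.2088, 0)–(-0.120547, 0.2088, 1.80574)  len=2.1842

Chained into 1 loop(s):
  loop 1: 6 segments, perimeter = 7.3085
Total perimeter = 7.308

loops=1 perimeter=7.308


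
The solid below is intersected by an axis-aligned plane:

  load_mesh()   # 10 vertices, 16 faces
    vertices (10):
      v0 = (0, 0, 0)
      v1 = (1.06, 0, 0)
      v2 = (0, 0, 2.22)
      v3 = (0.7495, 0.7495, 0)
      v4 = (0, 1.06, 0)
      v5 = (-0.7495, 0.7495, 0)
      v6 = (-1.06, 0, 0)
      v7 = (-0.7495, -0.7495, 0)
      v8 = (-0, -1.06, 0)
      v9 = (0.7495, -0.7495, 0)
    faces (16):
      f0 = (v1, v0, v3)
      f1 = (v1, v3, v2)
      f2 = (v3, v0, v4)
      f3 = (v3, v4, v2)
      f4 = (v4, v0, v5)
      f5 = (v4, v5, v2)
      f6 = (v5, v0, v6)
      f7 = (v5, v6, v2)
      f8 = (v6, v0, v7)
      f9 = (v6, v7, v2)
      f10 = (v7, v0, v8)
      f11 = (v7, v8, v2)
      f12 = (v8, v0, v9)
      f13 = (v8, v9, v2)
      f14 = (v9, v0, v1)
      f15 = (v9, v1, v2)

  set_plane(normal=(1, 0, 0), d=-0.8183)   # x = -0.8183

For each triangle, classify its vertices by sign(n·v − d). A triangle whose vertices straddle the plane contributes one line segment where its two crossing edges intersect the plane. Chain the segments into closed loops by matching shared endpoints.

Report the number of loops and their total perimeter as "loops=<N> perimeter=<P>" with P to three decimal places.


Straddling triangles (4 of 16):
  (v5,v0,v6) [++-] → (-0.8183, 0, 0)–(-0.8183, 0.583427, 0)  len=0.5834
  (v5,v6,v2) [+-+] → (-0.8183, 0.583427, 0)–(-0.8183, 0, 0.506202)  len=0.7724
  (v6,v0,v7) [-++] → (-0.8183, 0, 0)–(-0.8183, -0.583427, 0)  len=0.5834
  (v6,v7,v2) [-++] → (-0.8183, -0.583427, 0)–(-0.8183, 0, 0.506202)  len=0.7724

Chained into 1 loop(s):
  loop 1: 4 segments, perimeter = 2.7117
Total perimeter = 2.712

loops=1 perimeter=2.712


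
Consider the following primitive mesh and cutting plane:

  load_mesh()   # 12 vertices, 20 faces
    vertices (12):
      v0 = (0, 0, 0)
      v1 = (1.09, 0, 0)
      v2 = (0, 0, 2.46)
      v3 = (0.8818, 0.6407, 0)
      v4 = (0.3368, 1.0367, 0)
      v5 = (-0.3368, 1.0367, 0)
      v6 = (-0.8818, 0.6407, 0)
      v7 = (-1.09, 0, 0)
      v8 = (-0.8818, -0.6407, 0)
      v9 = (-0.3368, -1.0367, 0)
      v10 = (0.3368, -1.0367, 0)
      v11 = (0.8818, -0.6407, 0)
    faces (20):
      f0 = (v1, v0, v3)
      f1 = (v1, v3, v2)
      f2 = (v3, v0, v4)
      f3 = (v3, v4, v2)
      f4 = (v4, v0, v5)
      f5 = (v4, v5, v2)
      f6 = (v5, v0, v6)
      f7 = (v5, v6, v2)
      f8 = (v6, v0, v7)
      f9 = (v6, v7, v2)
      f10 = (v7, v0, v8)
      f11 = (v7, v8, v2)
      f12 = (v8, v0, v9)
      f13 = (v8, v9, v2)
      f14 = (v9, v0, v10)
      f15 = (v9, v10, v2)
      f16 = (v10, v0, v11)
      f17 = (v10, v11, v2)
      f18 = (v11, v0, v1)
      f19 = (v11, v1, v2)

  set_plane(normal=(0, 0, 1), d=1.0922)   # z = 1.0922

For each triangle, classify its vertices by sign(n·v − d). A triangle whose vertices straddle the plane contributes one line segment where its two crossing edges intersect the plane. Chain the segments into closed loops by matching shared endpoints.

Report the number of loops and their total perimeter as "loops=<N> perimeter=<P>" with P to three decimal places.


loops=1 perimeter=3.746

Straddling triangles (10 of 20):
  (v1,v3,v2) [--+] → (0.490295, 0.35624, 1.0922)–(0.606058, 0, 1.0922)  len=0.3746
  (v3,v4,v2) [--+] → (0.187266, 0.576422, 1.0922)–(0.490295, 0.35624, 1.0922)  len=0.3746
  (v4,v5,v2) [--+] → (-0.187266, 0.576422, 1.0922)–(0.187266, 0.576422, 1.0922)  len=0.3745
  (v5,v6,v2) [--+] → (-0.490295, 0.35624, 1.0922)–(-0.187266, 0.576422, 1.0922)  len=0.3746
  (v6,v7,v2) [--+] → (-0.606058, 0, 1.0922)–(-0.490295, 0.35624, 1.0922)  len=0.3746
  (v7,v8,v2) [--+] → (-0.490295, -0.35624, 1.0922)–(-0.606058, 0, 1.0922)  len=0.3746
  (v8,v9,v2) [--+] → (-0.187266, -0.576422, 1.0922)–(-0.490295, -0.35624, 1.0922)  len=0.3746
  (v9,v10,v2) [--+] → (0.187266, -0.576422, 1.0922)–(-0.187266, -0.576422, 1.0922)  len=0.3745
  (v10,v11,v2) [--+] → (0.490295, -0.35624, 1.0922)–(0.187266, -0.576422, 1.0922)  len=0.3746
  (v11,v1,v2) [--+] → (0.606058, 0, 1.0922)–(0.490295, -0.35624, 1.0922)  len=0.3746

Chained into 1 loop(s):
  loop 1: 10 segments, perimeter = 3.7457
Total perimeter = 3.746


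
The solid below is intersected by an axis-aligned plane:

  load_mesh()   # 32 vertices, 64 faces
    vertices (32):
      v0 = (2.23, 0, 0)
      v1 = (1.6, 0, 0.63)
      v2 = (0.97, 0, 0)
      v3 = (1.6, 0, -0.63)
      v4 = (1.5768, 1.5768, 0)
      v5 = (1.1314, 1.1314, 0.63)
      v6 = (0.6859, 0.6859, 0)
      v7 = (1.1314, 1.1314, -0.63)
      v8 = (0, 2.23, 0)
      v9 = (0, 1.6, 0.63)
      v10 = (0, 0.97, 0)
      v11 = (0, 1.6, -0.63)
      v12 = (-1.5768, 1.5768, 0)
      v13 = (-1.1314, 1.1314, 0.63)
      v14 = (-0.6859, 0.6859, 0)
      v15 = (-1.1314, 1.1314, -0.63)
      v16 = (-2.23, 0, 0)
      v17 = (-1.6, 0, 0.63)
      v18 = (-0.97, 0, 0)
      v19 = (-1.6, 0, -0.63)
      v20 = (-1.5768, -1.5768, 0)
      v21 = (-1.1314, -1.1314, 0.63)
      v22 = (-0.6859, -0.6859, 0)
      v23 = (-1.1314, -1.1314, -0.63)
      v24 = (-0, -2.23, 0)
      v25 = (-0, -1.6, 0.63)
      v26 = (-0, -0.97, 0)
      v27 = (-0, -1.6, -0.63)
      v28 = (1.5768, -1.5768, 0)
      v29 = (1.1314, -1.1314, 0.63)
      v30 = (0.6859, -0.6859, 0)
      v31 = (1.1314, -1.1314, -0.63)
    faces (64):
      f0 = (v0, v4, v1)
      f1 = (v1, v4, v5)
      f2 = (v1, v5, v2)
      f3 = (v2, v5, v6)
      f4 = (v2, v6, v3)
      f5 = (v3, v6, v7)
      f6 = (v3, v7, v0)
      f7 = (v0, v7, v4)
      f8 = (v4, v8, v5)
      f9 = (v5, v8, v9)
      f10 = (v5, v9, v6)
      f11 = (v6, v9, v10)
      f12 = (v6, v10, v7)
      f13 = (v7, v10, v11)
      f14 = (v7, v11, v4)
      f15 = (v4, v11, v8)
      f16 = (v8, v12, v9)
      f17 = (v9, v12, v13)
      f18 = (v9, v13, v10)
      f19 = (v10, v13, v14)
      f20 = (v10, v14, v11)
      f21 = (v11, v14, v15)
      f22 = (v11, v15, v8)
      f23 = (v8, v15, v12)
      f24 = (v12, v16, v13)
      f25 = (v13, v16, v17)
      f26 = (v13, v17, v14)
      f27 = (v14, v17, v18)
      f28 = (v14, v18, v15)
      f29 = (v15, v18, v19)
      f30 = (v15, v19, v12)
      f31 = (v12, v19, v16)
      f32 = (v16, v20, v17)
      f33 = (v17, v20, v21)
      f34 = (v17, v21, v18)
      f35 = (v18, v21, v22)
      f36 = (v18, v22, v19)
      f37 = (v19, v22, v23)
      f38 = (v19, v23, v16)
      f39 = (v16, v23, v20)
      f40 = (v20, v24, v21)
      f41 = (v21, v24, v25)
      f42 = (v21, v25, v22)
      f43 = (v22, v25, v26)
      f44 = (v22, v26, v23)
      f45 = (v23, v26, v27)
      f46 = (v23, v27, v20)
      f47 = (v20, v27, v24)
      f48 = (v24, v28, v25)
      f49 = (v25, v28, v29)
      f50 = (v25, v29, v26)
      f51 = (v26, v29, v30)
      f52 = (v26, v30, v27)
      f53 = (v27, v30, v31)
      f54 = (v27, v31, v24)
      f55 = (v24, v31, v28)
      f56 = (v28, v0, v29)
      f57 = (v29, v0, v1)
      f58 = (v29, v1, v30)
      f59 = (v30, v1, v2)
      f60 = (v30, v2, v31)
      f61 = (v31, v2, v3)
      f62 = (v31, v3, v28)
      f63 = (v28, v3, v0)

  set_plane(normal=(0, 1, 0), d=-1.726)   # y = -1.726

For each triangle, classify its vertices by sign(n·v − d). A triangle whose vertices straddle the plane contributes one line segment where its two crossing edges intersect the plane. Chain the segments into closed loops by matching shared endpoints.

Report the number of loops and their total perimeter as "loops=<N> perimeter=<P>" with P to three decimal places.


Straddling triangles (6 of 64):
  (v20,v24,v21) [+-+] → (-1.21664, -1.726, 0)–(-0.519048, -1.726, 0.289022)  len=0.7551
  (v21,v24,v25) [+-+] → (-0.519048, -1.726, 0.289022)–(0, -1.726, 0.504)  len=0.5618
  (v20,v27,v24) [++-] → (0, -1.726, -0.504)–(-1.21664, -1.726, 0)  len=1.3169
  (v24,v28,v25) [-++] → (1.21664, -1.726, 0)–(0, -1.726, 0.504)  len=1.3169
  (v27,v31,v24) [++-] → (0.519048, -1.726, -0.289022)–(0, -1.726, -0.504)  len=0.5618
  (v24,v31,v28) [-++] → (0.519048, -1.726, -0.289022)–(1.21664, -1.726, 0)  len=0.7551

Chained into 1 loop(s):
  loop 1: 6 segments, perimeter = 5.2676
Total perimeter = 5.268

loops=1 perimeter=5.268


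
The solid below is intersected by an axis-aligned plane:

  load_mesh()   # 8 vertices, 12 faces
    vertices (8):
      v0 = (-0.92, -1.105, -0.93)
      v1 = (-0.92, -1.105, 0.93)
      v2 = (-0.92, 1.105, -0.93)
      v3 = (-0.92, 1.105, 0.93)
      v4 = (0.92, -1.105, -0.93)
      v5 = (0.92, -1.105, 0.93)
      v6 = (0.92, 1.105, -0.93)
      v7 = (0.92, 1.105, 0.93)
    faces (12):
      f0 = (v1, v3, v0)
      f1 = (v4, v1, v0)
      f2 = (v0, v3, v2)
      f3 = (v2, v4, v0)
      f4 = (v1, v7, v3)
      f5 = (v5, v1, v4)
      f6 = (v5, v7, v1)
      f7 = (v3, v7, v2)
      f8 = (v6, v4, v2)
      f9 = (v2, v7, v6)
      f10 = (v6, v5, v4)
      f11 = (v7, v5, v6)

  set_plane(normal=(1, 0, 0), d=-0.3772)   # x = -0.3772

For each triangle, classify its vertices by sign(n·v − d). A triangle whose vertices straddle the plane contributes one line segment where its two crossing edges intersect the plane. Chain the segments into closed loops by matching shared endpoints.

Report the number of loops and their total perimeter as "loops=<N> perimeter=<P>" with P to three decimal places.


Straddling triangles (8 of 12):
  (v4,v1,v0) [+--] → (-0.3772, -1.105, 0.3813)–(-0.3772, -1.105, -0.93)  len=1.3113
  (v2,v4,v0) [-+-] → (-0.3772, 0.45305, -0.93)–(-0.3772, -1.105, -0.93)  len=1.5581
  (v1,v7,v3) [-+-] → (-0.3772, -0.45305, 0.93)–(-0.3772, 1.105, 0.93)  len=1.5581
  (v5,v1,v4) [+-+] → (-0.3772, -1.105, 0.93)–(-0.3772, -1.105, 0.3813)  len=0.5487
  (v5,v7,v1) [++-] → (-0.3772, -0.45305, 0.93)–(-0.3772, -1.105, 0.93)  len=0.6520
  (v3,v7,v2) [-+-] → (-0.3772, 1.105, 0.93)–(-0.3772, 1.105, -0.3813)  len=1.3113
  (v6,v4,v2) [++-] → (-0.3772, 0.45305, -0.93)–(-0.3772, 1.105, -0.93)  len=0.6520
  (v2,v7,v6) [-++] → (-0.3772, 1.105, -0.3813)–(-0.3772, 1.105, -0.93)  len=0.5487

Chained into 1 loop(s):
  loop 1: 8 segments, perimeter = 8.1400
Total perimeter = 8.140

loops=1 perimeter=8.140


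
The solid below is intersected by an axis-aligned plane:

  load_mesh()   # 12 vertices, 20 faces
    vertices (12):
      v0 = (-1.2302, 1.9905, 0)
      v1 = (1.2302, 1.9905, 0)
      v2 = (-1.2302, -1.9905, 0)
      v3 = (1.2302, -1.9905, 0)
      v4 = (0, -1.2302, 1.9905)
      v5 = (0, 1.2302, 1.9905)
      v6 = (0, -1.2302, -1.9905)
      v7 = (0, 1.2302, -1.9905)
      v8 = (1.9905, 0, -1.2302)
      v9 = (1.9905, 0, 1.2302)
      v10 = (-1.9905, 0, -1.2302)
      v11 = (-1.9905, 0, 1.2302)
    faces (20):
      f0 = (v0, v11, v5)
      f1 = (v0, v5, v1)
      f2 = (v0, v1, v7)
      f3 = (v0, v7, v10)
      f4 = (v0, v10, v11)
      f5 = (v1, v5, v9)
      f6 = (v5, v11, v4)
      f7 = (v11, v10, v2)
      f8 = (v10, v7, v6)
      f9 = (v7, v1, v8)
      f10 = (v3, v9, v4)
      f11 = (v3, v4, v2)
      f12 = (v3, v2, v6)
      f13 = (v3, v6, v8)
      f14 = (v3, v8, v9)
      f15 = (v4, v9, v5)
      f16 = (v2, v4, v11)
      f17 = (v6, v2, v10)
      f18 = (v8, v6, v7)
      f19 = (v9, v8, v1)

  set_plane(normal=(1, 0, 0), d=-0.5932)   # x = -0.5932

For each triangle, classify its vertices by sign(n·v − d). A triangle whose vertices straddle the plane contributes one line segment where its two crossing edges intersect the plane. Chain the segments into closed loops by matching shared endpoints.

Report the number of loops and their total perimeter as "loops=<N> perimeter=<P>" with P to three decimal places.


Straddling triangles (10 of 20):
  (v0,v11,v5) [--+] → (-0.5932, 0.863581, 1.76392)–(-0.5932, 1.59682, 1.03068)  len=1.0369
  (v0,v5,v1) [-++] → (-0.5932, 1.59682, 1.03068)–(-0.5932, 1.9905, 0)  len=1.1033
  (v0,v1,v7) [-++] → (-0.5932, 1.9905, 0)–(-0.5932, 1.59682, -1.03068)  len=1.1033
  (v0,v7,v10) [-+-] → (-0.5932, 1.59682, -1.03068)–(-0.5932, 0.863581, -1.76392)  len=1.0369
  (v5,v11,v4) [+-+] → (-0.5932, 0.863581, 1.76392)–(-0.5932, -0.863581, 1.76392)  len=1.7272
  (v10,v7,v6) [-++] → (-0.5932, 0.863581, -1.76392)–(-0.5932, -0.863581, -1.76392)  len=1.7272
  (v3,v4,v2) [++-] → (-0.5932, -1.59682, 1.03068)–(-0.5932, -1.9905, 0)  len=1.1033
  (v3,v2,v6) [+-+] → (-0.5932, -1.9905, 0)–(-0.5932, -1.59682, -1.03068)  len=1.1033
  (v2,v4,v11) [-+-] → (-0.5932, -1.59682, 1.03068)–(-0.5932, -0.863581, 1.76392)  len=1.0369
  (v6,v2,v10) [+--] → (-0.5932, -1.59682, -1.03068)–(-0.5932, -0.863581, -1.76392)  len=1.0369

Chained into 1 loop(s):
  loop 1: 10 segments, perimeter = 12.0154
Total perimeter = 12.015

loops=1 perimeter=12.015


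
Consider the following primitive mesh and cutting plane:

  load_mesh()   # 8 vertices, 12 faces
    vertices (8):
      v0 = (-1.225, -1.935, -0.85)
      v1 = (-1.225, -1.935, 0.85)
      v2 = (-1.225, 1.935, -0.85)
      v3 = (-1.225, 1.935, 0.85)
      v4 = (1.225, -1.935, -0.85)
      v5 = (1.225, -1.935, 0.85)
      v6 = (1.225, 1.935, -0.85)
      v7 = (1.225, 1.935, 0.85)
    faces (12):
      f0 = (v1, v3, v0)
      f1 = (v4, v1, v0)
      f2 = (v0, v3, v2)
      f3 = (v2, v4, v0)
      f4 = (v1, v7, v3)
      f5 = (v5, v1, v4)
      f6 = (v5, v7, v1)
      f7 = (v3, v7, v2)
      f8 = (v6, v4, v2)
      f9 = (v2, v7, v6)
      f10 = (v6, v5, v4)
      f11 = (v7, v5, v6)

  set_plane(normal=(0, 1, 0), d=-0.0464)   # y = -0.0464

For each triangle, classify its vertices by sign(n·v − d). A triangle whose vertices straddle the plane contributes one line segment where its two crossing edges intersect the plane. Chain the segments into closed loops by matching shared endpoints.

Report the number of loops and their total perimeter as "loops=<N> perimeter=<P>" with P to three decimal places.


Straddling triangles (8 of 12):
  (v1,v3,v0) [-+-] → (-1.225, -0.0464, 0.85)–(-1.225, -0.0464, -0.0203824)  len=0.8704
  (v0,v3,v2) [-++] → (-1.225, -0.0464, -0.0203824)–(-1.225, -0.0464, -0.85)  len=0.8296
  (v2,v4,v0) [+--] → (0.0293747, -0.0464, -0.85)–(-1.225, -0.0464, -0.85)  len=1.2544
  (v1,v7,v3) [-++] → (-0.0293747, -0.0464, 0.85)–(-1.225, -0.0464, 0.85)  len=1.1956
  (v5,v7,v1) [-+-] → (1.225, -0.0464, 0.85)–(-0.0293747, -0.0464, 0.85)  len=1.2544
  (v6,v4,v2) [+-+] → (1.225, -0.0464, -0.85)–(0.0293747, -0.0464, -0.85)  len=1.1956
  (v6,v5,v4) [+--] → (1.225, -0.0464, 0.0203824)–(1.225, -0.0464, -0.85)  len=0.8704
  (v7,v5,v6) [+-+] → (1.225, -0.0464, 0.85)–(1.225, -0.0464, 0.0203824)  len=0.8296

Chained into 1 loop(s):
  loop 1: 8 segments, perimeter = 8.3000
Total perimeter = 8.300

loops=1 perimeter=8.300


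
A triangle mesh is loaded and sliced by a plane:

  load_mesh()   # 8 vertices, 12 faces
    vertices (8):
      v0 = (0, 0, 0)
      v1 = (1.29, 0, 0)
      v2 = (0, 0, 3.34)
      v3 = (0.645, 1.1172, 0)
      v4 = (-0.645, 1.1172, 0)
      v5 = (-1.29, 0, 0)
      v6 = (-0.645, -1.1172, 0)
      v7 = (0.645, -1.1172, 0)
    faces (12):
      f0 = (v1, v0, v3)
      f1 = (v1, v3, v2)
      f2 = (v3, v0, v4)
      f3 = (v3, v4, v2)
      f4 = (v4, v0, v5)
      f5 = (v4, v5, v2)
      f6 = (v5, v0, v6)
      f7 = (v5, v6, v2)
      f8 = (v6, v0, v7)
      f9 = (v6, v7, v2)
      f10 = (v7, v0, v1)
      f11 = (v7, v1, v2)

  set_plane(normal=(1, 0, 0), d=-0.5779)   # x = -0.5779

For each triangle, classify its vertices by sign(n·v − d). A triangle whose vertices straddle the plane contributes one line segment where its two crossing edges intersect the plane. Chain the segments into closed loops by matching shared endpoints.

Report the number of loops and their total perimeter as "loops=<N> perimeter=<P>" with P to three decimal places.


Straddling triangles (8 of 12):
  (v3,v0,v4) [++-] → (-0.5779, 1.00098, 0)–(-0.5779, 1.1172, 0)  len=0.1162
  (v3,v4,v2) [+-+] → (-0.5779, 1.1172, 0)–(-0.5779, 1.00098, 0.347464)  len=0.3664
  (v4,v0,v5) [-+-] → (-0.5779, 1.00098, 0)–(-0.5779, 0, 0)  len=1.0010
  (v4,v5,v2) [--+] → (-0.5779, 0, 1.84373)–(-0.5779, 1.00098, 0.347464)  len=1.8002
  (v5,v0,v6) [-+-] → (-0.5779, 0, 0)–(-0.5779, -1.00098, 0)  len=1.0010
  (v5,v6,v2) [--+] → (-0.5779, -1.00098, 0.347464)–(-0.5779, 0, 1.84373)  len=1.8002
  (v6,v0,v7) [-++] → (-0.5779, -1.00098, 0)–(-0.5779, -1.1172, 0)  len=0.1162
  (v6,v7,v2) [-++] → (-0.5779, -1.1172, 0)–(-0.5779, -1.00098, 0.347464)  len=0.3664

Chained into 1 loop(s):
  loop 1: 8 segments, perimeter = 6.5676
Total perimeter = 6.568

loops=1 perimeter=6.568
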